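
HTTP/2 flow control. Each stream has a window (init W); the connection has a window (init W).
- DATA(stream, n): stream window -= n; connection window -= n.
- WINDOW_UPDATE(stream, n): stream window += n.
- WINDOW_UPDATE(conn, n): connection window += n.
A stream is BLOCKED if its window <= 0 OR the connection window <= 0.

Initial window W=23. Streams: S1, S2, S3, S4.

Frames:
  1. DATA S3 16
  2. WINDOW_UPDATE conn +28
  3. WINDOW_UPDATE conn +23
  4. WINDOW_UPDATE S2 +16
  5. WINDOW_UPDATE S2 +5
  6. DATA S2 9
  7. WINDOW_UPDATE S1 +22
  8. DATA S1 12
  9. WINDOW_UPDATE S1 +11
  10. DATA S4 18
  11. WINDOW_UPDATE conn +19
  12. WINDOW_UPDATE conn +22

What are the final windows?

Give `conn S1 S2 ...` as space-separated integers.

Op 1: conn=7 S1=23 S2=23 S3=7 S4=23 blocked=[]
Op 2: conn=35 S1=23 S2=23 S3=7 S4=23 blocked=[]
Op 3: conn=58 S1=23 S2=23 S3=7 S4=23 blocked=[]
Op 4: conn=58 S1=23 S2=39 S3=7 S4=23 blocked=[]
Op 5: conn=58 S1=23 S2=44 S3=7 S4=23 blocked=[]
Op 6: conn=49 S1=23 S2=35 S3=7 S4=23 blocked=[]
Op 7: conn=49 S1=45 S2=35 S3=7 S4=23 blocked=[]
Op 8: conn=37 S1=33 S2=35 S3=7 S4=23 blocked=[]
Op 9: conn=37 S1=44 S2=35 S3=7 S4=23 blocked=[]
Op 10: conn=19 S1=44 S2=35 S3=7 S4=5 blocked=[]
Op 11: conn=38 S1=44 S2=35 S3=7 S4=5 blocked=[]
Op 12: conn=60 S1=44 S2=35 S3=7 S4=5 blocked=[]

Answer: 60 44 35 7 5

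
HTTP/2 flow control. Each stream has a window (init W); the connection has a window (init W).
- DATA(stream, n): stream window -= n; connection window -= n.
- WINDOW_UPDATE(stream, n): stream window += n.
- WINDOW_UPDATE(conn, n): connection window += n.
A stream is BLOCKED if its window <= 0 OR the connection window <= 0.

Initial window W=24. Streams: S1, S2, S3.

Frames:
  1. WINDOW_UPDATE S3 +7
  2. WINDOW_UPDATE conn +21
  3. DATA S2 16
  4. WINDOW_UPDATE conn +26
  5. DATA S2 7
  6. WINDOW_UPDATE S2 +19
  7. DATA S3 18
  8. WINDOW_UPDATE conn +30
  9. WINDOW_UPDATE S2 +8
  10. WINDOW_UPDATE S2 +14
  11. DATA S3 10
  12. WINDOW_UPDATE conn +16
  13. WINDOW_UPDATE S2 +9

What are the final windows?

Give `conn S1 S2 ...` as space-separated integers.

Op 1: conn=24 S1=24 S2=24 S3=31 blocked=[]
Op 2: conn=45 S1=24 S2=24 S3=31 blocked=[]
Op 3: conn=29 S1=24 S2=8 S3=31 blocked=[]
Op 4: conn=55 S1=24 S2=8 S3=31 blocked=[]
Op 5: conn=48 S1=24 S2=1 S3=31 blocked=[]
Op 6: conn=48 S1=24 S2=20 S3=31 blocked=[]
Op 7: conn=30 S1=24 S2=20 S3=13 blocked=[]
Op 8: conn=60 S1=24 S2=20 S3=13 blocked=[]
Op 9: conn=60 S1=24 S2=28 S3=13 blocked=[]
Op 10: conn=60 S1=24 S2=42 S3=13 blocked=[]
Op 11: conn=50 S1=24 S2=42 S3=3 blocked=[]
Op 12: conn=66 S1=24 S2=42 S3=3 blocked=[]
Op 13: conn=66 S1=24 S2=51 S3=3 blocked=[]

Answer: 66 24 51 3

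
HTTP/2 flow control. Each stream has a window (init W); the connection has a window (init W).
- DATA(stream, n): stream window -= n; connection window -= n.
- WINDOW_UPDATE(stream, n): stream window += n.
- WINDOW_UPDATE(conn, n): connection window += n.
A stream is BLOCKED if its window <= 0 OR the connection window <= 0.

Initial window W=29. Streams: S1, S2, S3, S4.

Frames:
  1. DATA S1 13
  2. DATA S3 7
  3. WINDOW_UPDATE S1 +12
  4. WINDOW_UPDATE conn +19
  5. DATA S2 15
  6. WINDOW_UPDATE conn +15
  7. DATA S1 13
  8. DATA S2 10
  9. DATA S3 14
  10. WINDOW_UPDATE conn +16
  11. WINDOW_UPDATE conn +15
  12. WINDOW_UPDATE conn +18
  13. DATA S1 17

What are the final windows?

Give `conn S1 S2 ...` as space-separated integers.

Answer: 23 -2 4 8 29

Derivation:
Op 1: conn=16 S1=16 S2=29 S3=29 S4=29 blocked=[]
Op 2: conn=9 S1=16 S2=29 S3=22 S4=29 blocked=[]
Op 3: conn=9 S1=28 S2=29 S3=22 S4=29 blocked=[]
Op 4: conn=28 S1=28 S2=29 S3=22 S4=29 blocked=[]
Op 5: conn=13 S1=28 S2=14 S3=22 S4=29 blocked=[]
Op 6: conn=28 S1=28 S2=14 S3=22 S4=29 blocked=[]
Op 7: conn=15 S1=15 S2=14 S3=22 S4=29 blocked=[]
Op 8: conn=5 S1=15 S2=4 S3=22 S4=29 blocked=[]
Op 9: conn=-9 S1=15 S2=4 S3=8 S4=29 blocked=[1, 2, 3, 4]
Op 10: conn=7 S1=15 S2=4 S3=8 S4=29 blocked=[]
Op 11: conn=22 S1=15 S2=4 S3=8 S4=29 blocked=[]
Op 12: conn=40 S1=15 S2=4 S3=8 S4=29 blocked=[]
Op 13: conn=23 S1=-2 S2=4 S3=8 S4=29 blocked=[1]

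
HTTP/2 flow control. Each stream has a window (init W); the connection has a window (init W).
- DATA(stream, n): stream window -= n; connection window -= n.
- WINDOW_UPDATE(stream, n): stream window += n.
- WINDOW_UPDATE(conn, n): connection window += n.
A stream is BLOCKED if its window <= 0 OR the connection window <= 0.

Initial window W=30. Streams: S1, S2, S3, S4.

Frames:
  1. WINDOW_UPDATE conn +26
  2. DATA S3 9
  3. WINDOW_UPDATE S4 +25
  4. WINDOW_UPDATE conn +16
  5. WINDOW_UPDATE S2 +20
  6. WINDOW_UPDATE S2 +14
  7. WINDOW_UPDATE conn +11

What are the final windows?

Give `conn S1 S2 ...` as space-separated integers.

Op 1: conn=56 S1=30 S2=30 S3=30 S4=30 blocked=[]
Op 2: conn=47 S1=30 S2=30 S3=21 S4=30 blocked=[]
Op 3: conn=47 S1=30 S2=30 S3=21 S4=55 blocked=[]
Op 4: conn=63 S1=30 S2=30 S3=21 S4=55 blocked=[]
Op 5: conn=63 S1=30 S2=50 S3=21 S4=55 blocked=[]
Op 6: conn=63 S1=30 S2=64 S3=21 S4=55 blocked=[]
Op 7: conn=74 S1=30 S2=64 S3=21 S4=55 blocked=[]

Answer: 74 30 64 21 55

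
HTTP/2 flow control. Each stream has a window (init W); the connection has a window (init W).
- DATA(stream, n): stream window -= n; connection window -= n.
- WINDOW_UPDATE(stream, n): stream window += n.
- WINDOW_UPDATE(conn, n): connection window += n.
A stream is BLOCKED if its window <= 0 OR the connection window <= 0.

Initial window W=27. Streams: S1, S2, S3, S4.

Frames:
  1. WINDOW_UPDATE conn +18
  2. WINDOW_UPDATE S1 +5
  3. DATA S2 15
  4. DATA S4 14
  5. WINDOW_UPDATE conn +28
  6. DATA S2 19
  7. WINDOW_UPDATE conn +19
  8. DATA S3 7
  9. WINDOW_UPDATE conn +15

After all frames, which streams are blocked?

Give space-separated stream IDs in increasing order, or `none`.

Op 1: conn=45 S1=27 S2=27 S3=27 S4=27 blocked=[]
Op 2: conn=45 S1=32 S2=27 S3=27 S4=27 blocked=[]
Op 3: conn=30 S1=32 S2=12 S3=27 S4=27 blocked=[]
Op 4: conn=16 S1=32 S2=12 S3=27 S4=13 blocked=[]
Op 5: conn=44 S1=32 S2=12 S3=27 S4=13 blocked=[]
Op 6: conn=25 S1=32 S2=-7 S3=27 S4=13 blocked=[2]
Op 7: conn=44 S1=32 S2=-7 S3=27 S4=13 blocked=[2]
Op 8: conn=37 S1=32 S2=-7 S3=20 S4=13 blocked=[2]
Op 9: conn=52 S1=32 S2=-7 S3=20 S4=13 blocked=[2]

Answer: S2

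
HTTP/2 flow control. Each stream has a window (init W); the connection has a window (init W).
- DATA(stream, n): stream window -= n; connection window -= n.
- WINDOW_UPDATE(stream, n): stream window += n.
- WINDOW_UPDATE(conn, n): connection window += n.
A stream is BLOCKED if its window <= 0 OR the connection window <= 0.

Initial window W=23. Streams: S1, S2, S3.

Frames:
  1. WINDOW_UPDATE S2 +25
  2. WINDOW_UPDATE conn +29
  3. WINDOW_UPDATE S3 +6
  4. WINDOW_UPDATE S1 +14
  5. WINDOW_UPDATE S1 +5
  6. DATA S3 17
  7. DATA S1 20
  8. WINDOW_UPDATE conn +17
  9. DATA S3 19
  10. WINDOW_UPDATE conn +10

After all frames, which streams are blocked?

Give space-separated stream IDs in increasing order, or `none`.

Op 1: conn=23 S1=23 S2=48 S3=23 blocked=[]
Op 2: conn=52 S1=23 S2=48 S3=23 blocked=[]
Op 3: conn=52 S1=23 S2=48 S3=29 blocked=[]
Op 4: conn=52 S1=37 S2=48 S3=29 blocked=[]
Op 5: conn=52 S1=42 S2=48 S3=29 blocked=[]
Op 6: conn=35 S1=42 S2=48 S3=12 blocked=[]
Op 7: conn=15 S1=22 S2=48 S3=12 blocked=[]
Op 8: conn=32 S1=22 S2=48 S3=12 blocked=[]
Op 9: conn=13 S1=22 S2=48 S3=-7 blocked=[3]
Op 10: conn=23 S1=22 S2=48 S3=-7 blocked=[3]

Answer: S3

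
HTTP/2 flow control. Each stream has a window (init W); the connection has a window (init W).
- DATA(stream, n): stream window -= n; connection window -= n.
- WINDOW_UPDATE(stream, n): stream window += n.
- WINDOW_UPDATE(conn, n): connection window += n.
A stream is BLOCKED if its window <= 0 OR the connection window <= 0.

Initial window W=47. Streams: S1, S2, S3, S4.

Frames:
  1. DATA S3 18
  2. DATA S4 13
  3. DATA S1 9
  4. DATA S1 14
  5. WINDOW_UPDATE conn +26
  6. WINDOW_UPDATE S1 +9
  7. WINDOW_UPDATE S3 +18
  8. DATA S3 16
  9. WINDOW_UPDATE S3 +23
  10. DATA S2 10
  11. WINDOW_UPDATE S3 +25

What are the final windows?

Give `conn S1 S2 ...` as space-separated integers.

Answer: -7 33 37 79 34

Derivation:
Op 1: conn=29 S1=47 S2=47 S3=29 S4=47 blocked=[]
Op 2: conn=16 S1=47 S2=47 S3=29 S4=34 blocked=[]
Op 3: conn=7 S1=38 S2=47 S3=29 S4=34 blocked=[]
Op 4: conn=-7 S1=24 S2=47 S3=29 S4=34 blocked=[1, 2, 3, 4]
Op 5: conn=19 S1=24 S2=47 S3=29 S4=34 blocked=[]
Op 6: conn=19 S1=33 S2=47 S3=29 S4=34 blocked=[]
Op 7: conn=19 S1=33 S2=47 S3=47 S4=34 blocked=[]
Op 8: conn=3 S1=33 S2=47 S3=31 S4=34 blocked=[]
Op 9: conn=3 S1=33 S2=47 S3=54 S4=34 blocked=[]
Op 10: conn=-7 S1=33 S2=37 S3=54 S4=34 blocked=[1, 2, 3, 4]
Op 11: conn=-7 S1=33 S2=37 S3=79 S4=34 blocked=[1, 2, 3, 4]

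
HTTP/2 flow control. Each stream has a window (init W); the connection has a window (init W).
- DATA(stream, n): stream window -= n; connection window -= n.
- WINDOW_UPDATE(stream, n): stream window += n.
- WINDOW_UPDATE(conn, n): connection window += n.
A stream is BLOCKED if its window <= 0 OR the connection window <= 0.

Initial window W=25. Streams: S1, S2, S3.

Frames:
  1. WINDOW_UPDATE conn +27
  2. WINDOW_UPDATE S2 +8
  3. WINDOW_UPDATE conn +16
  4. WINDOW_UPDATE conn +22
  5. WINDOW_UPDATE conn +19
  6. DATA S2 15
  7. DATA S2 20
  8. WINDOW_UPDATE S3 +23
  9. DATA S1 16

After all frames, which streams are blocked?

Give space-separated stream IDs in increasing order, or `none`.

Answer: S2

Derivation:
Op 1: conn=52 S1=25 S2=25 S3=25 blocked=[]
Op 2: conn=52 S1=25 S2=33 S3=25 blocked=[]
Op 3: conn=68 S1=25 S2=33 S3=25 blocked=[]
Op 4: conn=90 S1=25 S2=33 S3=25 blocked=[]
Op 5: conn=109 S1=25 S2=33 S3=25 blocked=[]
Op 6: conn=94 S1=25 S2=18 S3=25 blocked=[]
Op 7: conn=74 S1=25 S2=-2 S3=25 blocked=[2]
Op 8: conn=74 S1=25 S2=-2 S3=48 blocked=[2]
Op 9: conn=58 S1=9 S2=-2 S3=48 blocked=[2]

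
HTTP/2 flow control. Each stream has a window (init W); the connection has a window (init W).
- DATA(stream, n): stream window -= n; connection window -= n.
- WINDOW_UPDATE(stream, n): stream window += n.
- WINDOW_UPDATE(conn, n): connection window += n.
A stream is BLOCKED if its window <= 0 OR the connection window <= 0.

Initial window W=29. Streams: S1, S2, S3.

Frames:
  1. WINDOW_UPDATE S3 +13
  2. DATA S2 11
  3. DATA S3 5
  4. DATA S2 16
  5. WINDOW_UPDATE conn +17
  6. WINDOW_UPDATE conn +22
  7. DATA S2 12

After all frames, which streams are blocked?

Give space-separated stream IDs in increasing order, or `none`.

Op 1: conn=29 S1=29 S2=29 S3=42 blocked=[]
Op 2: conn=18 S1=29 S2=18 S3=42 blocked=[]
Op 3: conn=13 S1=29 S2=18 S3=37 blocked=[]
Op 4: conn=-3 S1=29 S2=2 S3=37 blocked=[1, 2, 3]
Op 5: conn=14 S1=29 S2=2 S3=37 blocked=[]
Op 6: conn=36 S1=29 S2=2 S3=37 blocked=[]
Op 7: conn=24 S1=29 S2=-10 S3=37 blocked=[2]

Answer: S2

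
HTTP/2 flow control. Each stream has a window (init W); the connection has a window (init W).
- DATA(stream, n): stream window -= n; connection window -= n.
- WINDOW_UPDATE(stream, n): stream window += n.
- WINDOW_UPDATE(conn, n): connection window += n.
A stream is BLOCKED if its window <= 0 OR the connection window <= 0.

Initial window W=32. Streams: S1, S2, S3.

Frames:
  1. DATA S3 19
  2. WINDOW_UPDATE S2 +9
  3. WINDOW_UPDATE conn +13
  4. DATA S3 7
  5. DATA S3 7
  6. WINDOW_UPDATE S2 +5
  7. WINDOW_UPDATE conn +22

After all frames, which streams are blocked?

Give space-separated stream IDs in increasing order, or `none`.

Op 1: conn=13 S1=32 S2=32 S3=13 blocked=[]
Op 2: conn=13 S1=32 S2=41 S3=13 blocked=[]
Op 3: conn=26 S1=32 S2=41 S3=13 blocked=[]
Op 4: conn=19 S1=32 S2=41 S3=6 blocked=[]
Op 5: conn=12 S1=32 S2=41 S3=-1 blocked=[3]
Op 6: conn=12 S1=32 S2=46 S3=-1 blocked=[3]
Op 7: conn=34 S1=32 S2=46 S3=-1 blocked=[3]

Answer: S3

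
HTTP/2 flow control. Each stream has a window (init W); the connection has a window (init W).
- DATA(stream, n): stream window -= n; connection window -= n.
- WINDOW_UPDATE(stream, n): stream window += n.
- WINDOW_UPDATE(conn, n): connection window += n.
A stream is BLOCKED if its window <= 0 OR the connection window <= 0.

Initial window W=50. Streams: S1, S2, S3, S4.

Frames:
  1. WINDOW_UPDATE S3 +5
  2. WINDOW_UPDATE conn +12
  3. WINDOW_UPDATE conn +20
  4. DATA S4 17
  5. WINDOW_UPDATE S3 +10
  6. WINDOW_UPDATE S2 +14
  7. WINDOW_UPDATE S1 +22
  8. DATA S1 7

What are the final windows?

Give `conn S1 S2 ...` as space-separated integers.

Op 1: conn=50 S1=50 S2=50 S3=55 S4=50 blocked=[]
Op 2: conn=62 S1=50 S2=50 S3=55 S4=50 blocked=[]
Op 3: conn=82 S1=50 S2=50 S3=55 S4=50 blocked=[]
Op 4: conn=65 S1=50 S2=50 S3=55 S4=33 blocked=[]
Op 5: conn=65 S1=50 S2=50 S3=65 S4=33 blocked=[]
Op 6: conn=65 S1=50 S2=64 S3=65 S4=33 blocked=[]
Op 7: conn=65 S1=72 S2=64 S3=65 S4=33 blocked=[]
Op 8: conn=58 S1=65 S2=64 S3=65 S4=33 blocked=[]

Answer: 58 65 64 65 33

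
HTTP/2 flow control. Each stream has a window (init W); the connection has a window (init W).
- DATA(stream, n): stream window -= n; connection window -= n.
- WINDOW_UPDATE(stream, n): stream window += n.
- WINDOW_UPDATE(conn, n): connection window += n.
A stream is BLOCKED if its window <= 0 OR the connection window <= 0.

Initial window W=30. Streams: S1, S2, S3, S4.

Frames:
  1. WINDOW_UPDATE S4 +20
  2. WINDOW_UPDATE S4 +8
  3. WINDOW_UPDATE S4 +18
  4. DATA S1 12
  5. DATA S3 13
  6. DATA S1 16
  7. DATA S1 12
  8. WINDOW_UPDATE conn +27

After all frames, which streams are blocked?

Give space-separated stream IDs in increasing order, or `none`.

Answer: S1

Derivation:
Op 1: conn=30 S1=30 S2=30 S3=30 S4=50 blocked=[]
Op 2: conn=30 S1=30 S2=30 S3=30 S4=58 blocked=[]
Op 3: conn=30 S1=30 S2=30 S3=30 S4=76 blocked=[]
Op 4: conn=18 S1=18 S2=30 S3=30 S4=76 blocked=[]
Op 5: conn=5 S1=18 S2=30 S3=17 S4=76 blocked=[]
Op 6: conn=-11 S1=2 S2=30 S3=17 S4=76 blocked=[1, 2, 3, 4]
Op 7: conn=-23 S1=-10 S2=30 S3=17 S4=76 blocked=[1, 2, 3, 4]
Op 8: conn=4 S1=-10 S2=30 S3=17 S4=76 blocked=[1]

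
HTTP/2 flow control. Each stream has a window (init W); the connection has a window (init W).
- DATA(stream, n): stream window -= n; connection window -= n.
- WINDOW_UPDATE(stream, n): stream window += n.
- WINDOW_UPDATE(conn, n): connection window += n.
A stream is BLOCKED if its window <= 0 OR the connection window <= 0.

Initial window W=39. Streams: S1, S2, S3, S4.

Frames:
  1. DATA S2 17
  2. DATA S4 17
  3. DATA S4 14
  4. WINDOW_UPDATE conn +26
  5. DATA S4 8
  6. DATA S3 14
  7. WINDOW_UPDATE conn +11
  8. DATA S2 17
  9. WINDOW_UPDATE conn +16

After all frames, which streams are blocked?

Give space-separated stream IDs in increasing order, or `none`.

Op 1: conn=22 S1=39 S2=22 S3=39 S4=39 blocked=[]
Op 2: conn=5 S1=39 S2=22 S3=39 S4=22 blocked=[]
Op 3: conn=-9 S1=39 S2=22 S3=39 S4=8 blocked=[1, 2, 3, 4]
Op 4: conn=17 S1=39 S2=22 S3=39 S4=8 blocked=[]
Op 5: conn=9 S1=39 S2=22 S3=39 S4=0 blocked=[4]
Op 6: conn=-5 S1=39 S2=22 S3=25 S4=0 blocked=[1, 2, 3, 4]
Op 7: conn=6 S1=39 S2=22 S3=25 S4=0 blocked=[4]
Op 8: conn=-11 S1=39 S2=5 S3=25 S4=0 blocked=[1, 2, 3, 4]
Op 9: conn=5 S1=39 S2=5 S3=25 S4=0 blocked=[4]

Answer: S4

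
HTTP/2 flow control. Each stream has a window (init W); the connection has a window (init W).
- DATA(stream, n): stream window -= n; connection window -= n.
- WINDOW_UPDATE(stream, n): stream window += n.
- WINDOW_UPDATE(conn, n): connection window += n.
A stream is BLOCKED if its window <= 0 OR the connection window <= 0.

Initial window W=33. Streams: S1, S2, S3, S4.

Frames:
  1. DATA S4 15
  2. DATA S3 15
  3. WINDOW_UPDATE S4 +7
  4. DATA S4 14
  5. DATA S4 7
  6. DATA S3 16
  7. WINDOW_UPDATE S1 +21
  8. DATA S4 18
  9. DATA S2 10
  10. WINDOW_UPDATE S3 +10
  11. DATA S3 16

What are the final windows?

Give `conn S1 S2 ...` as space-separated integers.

Answer: -78 54 23 -4 -14

Derivation:
Op 1: conn=18 S1=33 S2=33 S3=33 S4=18 blocked=[]
Op 2: conn=3 S1=33 S2=33 S3=18 S4=18 blocked=[]
Op 3: conn=3 S1=33 S2=33 S3=18 S4=25 blocked=[]
Op 4: conn=-11 S1=33 S2=33 S3=18 S4=11 blocked=[1, 2, 3, 4]
Op 5: conn=-18 S1=33 S2=33 S3=18 S4=4 blocked=[1, 2, 3, 4]
Op 6: conn=-34 S1=33 S2=33 S3=2 S4=4 blocked=[1, 2, 3, 4]
Op 7: conn=-34 S1=54 S2=33 S3=2 S4=4 blocked=[1, 2, 3, 4]
Op 8: conn=-52 S1=54 S2=33 S3=2 S4=-14 blocked=[1, 2, 3, 4]
Op 9: conn=-62 S1=54 S2=23 S3=2 S4=-14 blocked=[1, 2, 3, 4]
Op 10: conn=-62 S1=54 S2=23 S3=12 S4=-14 blocked=[1, 2, 3, 4]
Op 11: conn=-78 S1=54 S2=23 S3=-4 S4=-14 blocked=[1, 2, 3, 4]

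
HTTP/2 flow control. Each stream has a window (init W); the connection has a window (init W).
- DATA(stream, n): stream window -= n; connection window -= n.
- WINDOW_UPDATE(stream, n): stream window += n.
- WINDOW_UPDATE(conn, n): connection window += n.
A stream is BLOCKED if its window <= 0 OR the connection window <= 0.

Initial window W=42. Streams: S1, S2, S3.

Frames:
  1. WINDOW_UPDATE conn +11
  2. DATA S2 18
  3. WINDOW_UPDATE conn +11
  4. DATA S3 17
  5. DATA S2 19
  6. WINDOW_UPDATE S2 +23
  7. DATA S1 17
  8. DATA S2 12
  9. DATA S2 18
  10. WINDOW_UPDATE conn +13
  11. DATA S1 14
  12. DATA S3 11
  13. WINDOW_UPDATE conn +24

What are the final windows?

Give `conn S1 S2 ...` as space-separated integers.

Op 1: conn=53 S1=42 S2=42 S3=42 blocked=[]
Op 2: conn=35 S1=42 S2=24 S3=42 blocked=[]
Op 3: conn=46 S1=42 S2=24 S3=42 blocked=[]
Op 4: conn=29 S1=42 S2=24 S3=25 blocked=[]
Op 5: conn=10 S1=42 S2=5 S3=25 blocked=[]
Op 6: conn=10 S1=42 S2=28 S3=25 blocked=[]
Op 7: conn=-7 S1=25 S2=28 S3=25 blocked=[1, 2, 3]
Op 8: conn=-19 S1=25 S2=16 S3=25 blocked=[1, 2, 3]
Op 9: conn=-37 S1=25 S2=-2 S3=25 blocked=[1, 2, 3]
Op 10: conn=-24 S1=25 S2=-2 S3=25 blocked=[1, 2, 3]
Op 11: conn=-38 S1=11 S2=-2 S3=25 blocked=[1, 2, 3]
Op 12: conn=-49 S1=11 S2=-2 S3=14 blocked=[1, 2, 3]
Op 13: conn=-25 S1=11 S2=-2 S3=14 blocked=[1, 2, 3]

Answer: -25 11 -2 14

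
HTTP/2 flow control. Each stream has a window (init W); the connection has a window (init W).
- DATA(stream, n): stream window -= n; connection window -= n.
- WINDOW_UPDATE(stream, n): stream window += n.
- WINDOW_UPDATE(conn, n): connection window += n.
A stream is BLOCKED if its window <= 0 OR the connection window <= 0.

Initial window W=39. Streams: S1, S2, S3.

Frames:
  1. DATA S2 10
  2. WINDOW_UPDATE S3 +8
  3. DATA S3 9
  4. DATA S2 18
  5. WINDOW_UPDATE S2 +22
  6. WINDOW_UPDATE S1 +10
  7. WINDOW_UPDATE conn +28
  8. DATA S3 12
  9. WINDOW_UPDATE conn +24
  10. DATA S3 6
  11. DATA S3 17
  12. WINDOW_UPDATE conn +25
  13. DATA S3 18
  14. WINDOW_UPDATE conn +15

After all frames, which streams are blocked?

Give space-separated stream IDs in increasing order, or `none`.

Answer: S3

Derivation:
Op 1: conn=29 S1=39 S2=29 S3=39 blocked=[]
Op 2: conn=29 S1=39 S2=29 S3=47 blocked=[]
Op 3: conn=20 S1=39 S2=29 S3=38 blocked=[]
Op 4: conn=2 S1=39 S2=11 S3=38 blocked=[]
Op 5: conn=2 S1=39 S2=33 S3=38 blocked=[]
Op 6: conn=2 S1=49 S2=33 S3=38 blocked=[]
Op 7: conn=30 S1=49 S2=33 S3=38 blocked=[]
Op 8: conn=18 S1=49 S2=33 S3=26 blocked=[]
Op 9: conn=42 S1=49 S2=33 S3=26 blocked=[]
Op 10: conn=36 S1=49 S2=33 S3=20 blocked=[]
Op 11: conn=19 S1=49 S2=33 S3=3 blocked=[]
Op 12: conn=44 S1=49 S2=33 S3=3 blocked=[]
Op 13: conn=26 S1=49 S2=33 S3=-15 blocked=[3]
Op 14: conn=41 S1=49 S2=33 S3=-15 blocked=[3]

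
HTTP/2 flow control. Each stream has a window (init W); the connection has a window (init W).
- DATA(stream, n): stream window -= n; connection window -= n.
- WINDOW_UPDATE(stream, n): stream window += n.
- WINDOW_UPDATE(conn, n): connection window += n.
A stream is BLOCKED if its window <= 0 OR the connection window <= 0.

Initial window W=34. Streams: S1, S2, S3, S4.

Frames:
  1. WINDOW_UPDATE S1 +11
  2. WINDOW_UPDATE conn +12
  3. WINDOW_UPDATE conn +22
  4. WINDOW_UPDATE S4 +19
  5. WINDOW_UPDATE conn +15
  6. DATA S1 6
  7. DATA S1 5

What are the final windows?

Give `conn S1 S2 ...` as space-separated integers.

Answer: 72 34 34 34 53

Derivation:
Op 1: conn=34 S1=45 S2=34 S3=34 S4=34 blocked=[]
Op 2: conn=46 S1=45 S2=34 S3=34 S4=34 blocked=[]
Op 3: conn=68 S1=45 S2=34 S3=34 S4=34 blocked=[]
Op 4: conn=68 S1=45 S2=34 S3=34 S4=53 blocked=[]
Op 5: conn=83 S1=45 S2=34 S3=34 S4=53 blocked=[]
Op 6: conn=77 S1=39 S2=34 S3=34 S4=53 blocked=[]
Op 7: conn=72 S1=34 S2=34 S3=34 S4=53 blocked=[]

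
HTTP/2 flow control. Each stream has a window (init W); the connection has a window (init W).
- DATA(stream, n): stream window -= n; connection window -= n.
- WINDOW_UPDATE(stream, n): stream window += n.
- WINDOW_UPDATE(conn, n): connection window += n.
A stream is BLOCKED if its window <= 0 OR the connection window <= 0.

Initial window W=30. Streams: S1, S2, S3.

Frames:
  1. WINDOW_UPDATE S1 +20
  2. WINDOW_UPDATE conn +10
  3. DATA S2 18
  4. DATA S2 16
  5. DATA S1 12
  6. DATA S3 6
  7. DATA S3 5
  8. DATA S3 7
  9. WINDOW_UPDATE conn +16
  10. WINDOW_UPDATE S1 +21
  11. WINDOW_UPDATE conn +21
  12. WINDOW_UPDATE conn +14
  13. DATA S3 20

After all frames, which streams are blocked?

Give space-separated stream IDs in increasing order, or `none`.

Answer: S2 S3

Derivation:
Op 1: conn=30 S1=50 S2=30 S3=30 blocked=[]
Op 2: conn=40 S1=50 S2=30 S3=30 blocked=[]
Op 3: conn=22 S1=50 S2=12 S3=30 blocked=[]
Op 4: conn=6 S1=50 S2=-4 S3=30 blocked=[2]
Op 5: conn=-6 S1=38 S2=-4 S3=30 blocked=[1, 2, 3]
Op 6: conn=-12 S1=38 S2=-4 S3=24 blocked=[1, 2, 3]
Op 7: conn=-17 S1=38 S2=-4 S3=19 blocked=[1, 2, 3]
Op 8: conn=-24 S1=38 S2=-4 S3=12 blocked=[1, 2, 3]
Op 9: conn=-8 S1=38 S2=-4 S3=12 blocked=[1, 2, 3]
Op 10: conn=-8 S1=59 S2=-4 S3=12 blocked=[1, 2, 3]
Op 11: conn=13 S1=59 S2=-4 S3=12 blocked=[2]
Op 12: conn=27 S1=59 S2=-4 S3=12 blocked=[2]
Op 13: conn=7 S1=59 S2=-4 S3=-8 blocked=[2, 3]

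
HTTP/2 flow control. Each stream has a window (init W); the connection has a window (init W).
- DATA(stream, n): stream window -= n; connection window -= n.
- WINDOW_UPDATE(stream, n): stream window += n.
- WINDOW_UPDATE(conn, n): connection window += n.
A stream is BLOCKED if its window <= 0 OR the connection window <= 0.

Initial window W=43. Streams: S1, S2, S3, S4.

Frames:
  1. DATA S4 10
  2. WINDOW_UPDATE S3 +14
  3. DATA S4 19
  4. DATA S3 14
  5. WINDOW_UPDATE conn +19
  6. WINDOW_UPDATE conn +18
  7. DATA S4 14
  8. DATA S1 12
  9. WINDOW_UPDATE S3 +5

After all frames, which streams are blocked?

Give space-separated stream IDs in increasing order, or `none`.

Answer: S4

Derivation:
Op 1: conn=33 S1=43 S2=43 S3=43 S4=33 blocked=[]
Op 2: conn=33 S1=43 S2=43 S3=57 S4=33 blocked=[]
Op 3: conn=14 S1=43 S2=43 S3=57 S4=14 blocked=[]
Op 4: conn=0 S1=43 S2=43 S3=43 S4=14 blocked=[1, 2, 3, 4]
Op 5: conn=19 S1=43 S2=43 S3=43 S4=14 blocked=[]
Op 6: conn=37 S1=43 S2=43 S3=43 S4=14 blocked=[]
Op 7: conn=23 S1=43 S2=43 S3=43 S4=0 blocked=[4]
Op 8: conn=11 S1=31 S2=43 S3=43 S4=0 blocked=[4]
Op 9: conn=11 S1=31 S2=43 S3=48 S4=0 blocked=[4]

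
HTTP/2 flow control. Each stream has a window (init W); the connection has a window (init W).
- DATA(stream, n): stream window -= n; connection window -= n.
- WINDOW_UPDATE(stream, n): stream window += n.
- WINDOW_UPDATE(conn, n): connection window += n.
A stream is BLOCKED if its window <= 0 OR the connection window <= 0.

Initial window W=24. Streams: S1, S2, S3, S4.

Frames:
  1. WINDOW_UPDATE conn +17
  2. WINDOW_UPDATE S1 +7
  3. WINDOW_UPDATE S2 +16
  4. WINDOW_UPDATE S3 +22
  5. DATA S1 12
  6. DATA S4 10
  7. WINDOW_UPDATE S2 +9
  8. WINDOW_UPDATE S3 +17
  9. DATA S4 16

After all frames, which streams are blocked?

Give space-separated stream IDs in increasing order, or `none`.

Op 1: conn=41 S1=24 S2=24 S3=24 S4=24 blocked=[]
Op 2: conn=41 S1=31 S2=24 S3=24 S4=24 blocked=[]
Op 3: conn=41 S1=31 S2=40 S3=24 S4=24 blocked=[]
Op 4: conn=41 S1=31 S2=40 S3=46 S4=24 blocked=[]
Op 5: conn=29 S1=19 S2=40 S3=46 S4=24 blocked=[]
Op 6: conn=19 S1=19 S2=40 S3=46 S4=14 blocked=[]
Op 7: conn=19 S1=19 S2=49 S3=46 S4=14 blocked=[]
Op 8: conn=19 S1=19 S2=49 S3=63 S4=14 blocked=[]
Op 9: conn=3 S1=19 S2=49 S3=63 S4=-2 blocked=[4]

Answer: S4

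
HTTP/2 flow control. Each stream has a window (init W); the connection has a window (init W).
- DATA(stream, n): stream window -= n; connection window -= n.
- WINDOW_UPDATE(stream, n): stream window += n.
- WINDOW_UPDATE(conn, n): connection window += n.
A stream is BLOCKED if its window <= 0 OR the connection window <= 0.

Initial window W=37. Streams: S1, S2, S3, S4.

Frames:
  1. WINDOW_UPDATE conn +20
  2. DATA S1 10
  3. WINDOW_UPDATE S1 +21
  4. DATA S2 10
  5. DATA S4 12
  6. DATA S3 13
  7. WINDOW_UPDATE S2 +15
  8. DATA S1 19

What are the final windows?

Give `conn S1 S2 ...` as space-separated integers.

Answer: -7 29 42 24 25

Derivation:
Op 1: conn=57 S1=37 S2=37 S3=37 S4=37 blocked=[]
Op 2: conn=47 S1=27 S2=37 S3=37 S4=37 blocked=[]
Op 3: conn=47 S1=48 S2=37 S3=37 S4=37 blocked=[]
Op 4: conn=37 S1=48 S2=27 S3=37 S4=37 blocked=[]
Op 5: conn=25 S1=48 S2=27 S3=37 S4=25 blocked=[]
Op 6: conn=12 S1=48 S2=27 S3=24 S4=25 blocked=[]
Op 7: conn=12 S1=48 S2=42 S3=24 S4=25 blocked=[]
Op 8: conn=-7 S1=29 S2=42 S3=24 S4=25 blocked=[1, 2, 3, 4]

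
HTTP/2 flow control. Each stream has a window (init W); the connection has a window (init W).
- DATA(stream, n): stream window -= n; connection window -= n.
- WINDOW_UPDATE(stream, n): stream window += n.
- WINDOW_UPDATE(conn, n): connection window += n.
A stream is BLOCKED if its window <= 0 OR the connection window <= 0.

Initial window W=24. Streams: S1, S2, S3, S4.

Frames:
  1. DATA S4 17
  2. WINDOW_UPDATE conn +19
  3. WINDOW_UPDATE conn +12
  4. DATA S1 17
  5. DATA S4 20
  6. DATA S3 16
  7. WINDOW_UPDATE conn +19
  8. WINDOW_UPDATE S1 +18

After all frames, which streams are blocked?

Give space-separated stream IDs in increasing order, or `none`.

Op 1: conn=7 S1=24 S2=24 S3=24 S4=7 blocked=[]
Op 2: conn=26 S1=24 S2=24 S3=24 S4=7 blocked=[]
Op 3: conn=38 S1=24 S2=24 S3=24 S4=7 blocked=[]
Op 4: conn=21 S1=7 S2=24 S3=24 S4=7 blocked=[]
Op 5: conn=1 S1=7 S2=24 S3=24 S4=-13 blocked=[4]
Op 6: conn=-15 S1=7 S2=24 S3=8 S4=-13 blocked=[1, 2, 3, 4]
Op 7: conn=4 S1=7 S2=24 S3=8 S4=-13 blocked=[4]
Op 8: conn=4 S1=25 S2=24 S3=8 S4=-13 blocked=[4]

Answer: S4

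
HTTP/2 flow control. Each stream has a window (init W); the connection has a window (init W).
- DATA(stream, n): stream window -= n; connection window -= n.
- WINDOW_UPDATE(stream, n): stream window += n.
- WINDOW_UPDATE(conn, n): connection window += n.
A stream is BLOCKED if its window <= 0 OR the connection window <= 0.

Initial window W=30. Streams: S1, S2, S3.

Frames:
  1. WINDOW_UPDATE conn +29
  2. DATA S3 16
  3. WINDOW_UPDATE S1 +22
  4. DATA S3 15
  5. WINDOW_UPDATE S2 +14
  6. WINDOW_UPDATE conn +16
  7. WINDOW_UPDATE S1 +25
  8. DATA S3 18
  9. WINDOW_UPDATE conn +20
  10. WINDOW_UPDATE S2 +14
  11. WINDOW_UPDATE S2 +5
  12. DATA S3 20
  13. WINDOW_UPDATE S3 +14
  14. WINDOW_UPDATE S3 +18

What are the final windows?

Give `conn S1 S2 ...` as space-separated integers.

Op 1: conn=59 S1=30 S2=30 S3=30 blocked=[]
Op 2: conn=43 S1=30 S2=30 S3=14 blocked=[]
Op 3: conn=43 S1=52 S2=30 S3=14 blocked=[]
Op 4: conn=28 S1=52 S2=30 S3=-1 blocked=[3]
Op 5: conn=28 S1=52 S2=44 S3=-1 blocked=[3]
Op 6: conn=44 S1=52 S2=44 S3=-1 blocked=[3]
Op 7: conn=44 S1=77 S2=44 S3=-1 blocked=[3]
Op 8: conn=26 S1=77 S2=44 S3=-19 blocked=[3]
Op 9: conn=46 S1=77 S2=44 S3=-19 blocked=[3]
Op 10: conn=46 S1=77 S2=58 S3=-19 blocked=[3]
Op 11: conn=46 S1=77 S2=63 S3=-19 blocked=[3]
Op 12: conn=26 S1=77 S2=63 S3=-39 blocked=[3]
Op 13: conn=26 S1=77 S2=63 S3=-25 blocked=[3]
Op 14: conn=26 S1=77 S2=63 S3=-7 blocked=[3]

Answer: 26 77 63 -7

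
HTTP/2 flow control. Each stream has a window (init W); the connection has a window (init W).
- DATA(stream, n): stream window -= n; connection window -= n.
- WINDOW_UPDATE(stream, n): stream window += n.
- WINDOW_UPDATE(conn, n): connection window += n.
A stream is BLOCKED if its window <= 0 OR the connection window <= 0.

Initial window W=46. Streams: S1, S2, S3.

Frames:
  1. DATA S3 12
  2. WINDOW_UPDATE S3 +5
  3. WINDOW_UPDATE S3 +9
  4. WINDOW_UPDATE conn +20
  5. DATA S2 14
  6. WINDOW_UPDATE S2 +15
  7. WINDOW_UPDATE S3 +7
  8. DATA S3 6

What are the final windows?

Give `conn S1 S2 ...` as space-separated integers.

Answer: 34 46 47 49

Derivation:
Op 1: conn=34 S1=46 S2=46 S3=34 blocked=[]
Op 2: conn=34 S1=46 S2=46 S3=39 blocked=[]
Op 3: conn=34 S1=46 S2=46 S3=48 blocked=[]
Op 4: conn=54 S1=46 S2=46 S3=48 blocked=[]
Op 5: conn=40 S1=46 S2=32 S3=48 blocked=[]
Op 6: conn=40 S1=46 S2=47 S3=48 blocked=[]
Op 7: conn=40 S1=46 S2=47 S3=55 blocked=[]
Op 8: conn=34 S1=46 S2=47 S3=49 blocked=[]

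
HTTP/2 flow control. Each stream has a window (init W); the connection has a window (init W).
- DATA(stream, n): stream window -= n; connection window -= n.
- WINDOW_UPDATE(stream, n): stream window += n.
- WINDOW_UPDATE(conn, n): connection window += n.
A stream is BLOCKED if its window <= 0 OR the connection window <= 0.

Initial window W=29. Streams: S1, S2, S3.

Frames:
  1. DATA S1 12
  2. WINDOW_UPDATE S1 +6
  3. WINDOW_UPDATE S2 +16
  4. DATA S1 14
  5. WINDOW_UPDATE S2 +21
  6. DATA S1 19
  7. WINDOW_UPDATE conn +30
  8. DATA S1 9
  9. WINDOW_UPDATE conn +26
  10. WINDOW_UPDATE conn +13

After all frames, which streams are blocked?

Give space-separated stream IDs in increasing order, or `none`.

Answer: S1

Derivation:
Op 1: conn=17 S1=17 S2=29 S3=29 blocked=[]
Op 2: conn=17 S1=23 S2=29 S3=29 blocked=[]
Op 3: conn=17 S1=23 S2=45 S3=29 blocked=[]
Op 4: conn=3 S1=9 S2=45 S3=29 blocked=[]
Op 5: conn=3 S1=9 S2=66 S3=29 blocked=[]
Op 6: conn=-16 S1=-10 S2=66 S3=29 blocked=[1, 2, 3]
Op 7: conn=14 S1=-10 S2=66 S3=29 blocked=[1]
Op 8: conn=5 S1=-19 S2=66 S3=29 blocked=[1]
Op 9: conn=31 S1=-19 S2=66 S3=29 blocked=[1]
Op 10: conn=44 S1=-19 S2=66 S3=29 blocked=[1]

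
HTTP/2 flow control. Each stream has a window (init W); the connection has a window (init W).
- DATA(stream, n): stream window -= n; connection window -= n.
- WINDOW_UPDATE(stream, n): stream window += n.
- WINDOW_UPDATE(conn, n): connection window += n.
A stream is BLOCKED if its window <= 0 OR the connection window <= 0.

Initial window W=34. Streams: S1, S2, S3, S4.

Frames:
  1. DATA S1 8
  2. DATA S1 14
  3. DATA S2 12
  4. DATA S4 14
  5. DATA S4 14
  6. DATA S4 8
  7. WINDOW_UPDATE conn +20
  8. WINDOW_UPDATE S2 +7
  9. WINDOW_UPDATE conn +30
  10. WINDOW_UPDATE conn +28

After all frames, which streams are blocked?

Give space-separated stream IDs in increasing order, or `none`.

Answer: S4

Derivation:
Op 1: conn=26 S1=26 S2=34 S3=34 S4=34 blocked=[]
Op 2: conn=12 S1=12 S2=34 S3=34 S4=34 blocked=[]
Op 3: conn=0 S1=12 S2=22 S3=34 S4=34 blocked=[1, 2, 3, 4]
Op 4: conn=-14 S1=12 S2=22 S3=34 S4=20 blocked=[1, 2, 3, 4]
Op 5: conn=-28 S1=12 S2=22 S3=34 S4=6 blocked=[1, 2, 3, 4]
Op 6: conn=-36 S1=12 S2=22 S3=34 S4=-2 blocked=[1, 2, 3, 4]
Op 7: conn=-16 S1=12 S2=22 S3=34 S4=-2 blocked=[1, 2, 3, 4]
Op 8: conn=-16 S1=12 S2=29 S3=34 S4=-2 blocked=[1, 2, 3, 4]
Op 9: conn=14 S1=12 S2=29 S3=34 S4=-2 blocked=[4]
Op 10: conn=42 S1=12 S2=29 S3=34 S4=-2 blocked=[4]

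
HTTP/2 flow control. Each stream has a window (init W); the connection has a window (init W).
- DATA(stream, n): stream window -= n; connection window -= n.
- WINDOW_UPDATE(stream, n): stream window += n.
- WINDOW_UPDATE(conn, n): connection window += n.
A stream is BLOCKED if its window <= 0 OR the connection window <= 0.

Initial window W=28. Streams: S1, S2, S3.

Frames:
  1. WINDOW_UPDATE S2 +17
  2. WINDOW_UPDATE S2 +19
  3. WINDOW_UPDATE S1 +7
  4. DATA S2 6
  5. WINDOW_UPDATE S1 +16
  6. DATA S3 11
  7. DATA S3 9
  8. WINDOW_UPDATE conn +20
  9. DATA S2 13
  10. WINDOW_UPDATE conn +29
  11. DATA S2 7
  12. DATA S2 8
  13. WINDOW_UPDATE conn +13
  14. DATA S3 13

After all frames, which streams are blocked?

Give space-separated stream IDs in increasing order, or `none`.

Answer: S3

Derivation:
Op 1: conn=28 S1=28 S2=45 S3=28 blocked=[]
Op 2: conn=28 S1=28 S2=64 S3=28 blocked=[]
Op 3: conn=28 S1=35 S2=64 S3=28 blocked=[]
Op 4: conn=22 S1=35 S2=58 S3=28 blocked=[]
Op 5: conn=22 S1=51 S2=58 S3=28 blocked=[]
Op 6: conn=11 S1=51 S2=58 S3=17 blocked=[]
Op 7: conn=2 S1=51 S2=58 S3=8 blocked=[]
Op 8: conn=22 S1=51 S2=58 S3=8 blocked=[]
Op 9: conn=9 S1=51 S2=45 S3=8 blocked=[]
Op 10: conn=38 S1=51 S2=45 S3=8 blocked=[]
Op 11: conn=31 S1=51 S2=38 S3=8 blocked=[]
Op 12: conn=23 S1=51 S2=30 S3=8 blocked=[]
Op 13: conn=36 S1=51 S2=30 S3=8 blocked=[]
Op 14: conn=23 S1=51 S2=30 S3=-5 blocked=[3]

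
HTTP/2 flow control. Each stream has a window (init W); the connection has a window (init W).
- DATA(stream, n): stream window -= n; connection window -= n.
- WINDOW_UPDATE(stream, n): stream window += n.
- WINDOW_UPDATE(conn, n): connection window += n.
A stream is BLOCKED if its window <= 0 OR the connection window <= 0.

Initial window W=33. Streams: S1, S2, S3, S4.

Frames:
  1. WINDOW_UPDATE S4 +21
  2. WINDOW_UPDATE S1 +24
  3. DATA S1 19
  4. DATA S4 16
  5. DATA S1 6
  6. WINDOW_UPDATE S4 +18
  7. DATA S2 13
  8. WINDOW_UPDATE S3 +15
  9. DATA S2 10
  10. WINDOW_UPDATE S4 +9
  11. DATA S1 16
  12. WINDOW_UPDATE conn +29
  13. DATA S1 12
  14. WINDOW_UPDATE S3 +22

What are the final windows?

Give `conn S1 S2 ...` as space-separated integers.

Op 1: conn=33 S1=33 S2=33 S3=33 S4=54 blocked=[]
Op 2: conn=33 S1=57 S2=33 S3=33 S4=54 blocked=[]
Op 3: conn=14 S1=38 S2=33 S3=33 S4=54 blocked=[]
Op 4: conn=-2 S1=38 S2=33 S3=33 S4=38 blocked=[1, 2, 3, 4]
Op 5: conn=-8 S1=32 S2=33 S3=33 S4=38 blocked=[1, 2, 3, 4]
Op 6: conn=-8 S1=32 S2=33 S3=33 S4=56 blocked=[1, 2, 3, 4]
Op 7: conn=-21 S1=32 S2=20 S3=33 S4=56 blocked=[1, 2, 3, 4]
Op 8: conn=-21 S1=32 S2=20 S3=48 S4=56 blocked=[1, 2, 3, 4]
Op 9: conn=-31 S1=32 S2=10 S3=48 S4=56 blocked=[1, 2, 3, 4]
Op 10: conn=-31 S1=32 S2=10 S3=48 S4=65 blocked=[1, 2, 3, 4]
Op 11: conn=-47 S1=16 S2=10 S3=48 S4=65 blocked=[1, 2, 3, 4]
Op 12: conn=-18 S1=16 S2=10 S3=48 S4=65 blocked=[1, 2, 3, 4]
Op 13: conn=-30 S1=4 S2=10 S3=48 S4=65 blocked=[1, 2, 3, 4]
Op 14: conn=-30 S1=4 S2=10 S3=70 S4=65 blocked=[1, 2, 3, 4]

Answer: -30 4 10 70 65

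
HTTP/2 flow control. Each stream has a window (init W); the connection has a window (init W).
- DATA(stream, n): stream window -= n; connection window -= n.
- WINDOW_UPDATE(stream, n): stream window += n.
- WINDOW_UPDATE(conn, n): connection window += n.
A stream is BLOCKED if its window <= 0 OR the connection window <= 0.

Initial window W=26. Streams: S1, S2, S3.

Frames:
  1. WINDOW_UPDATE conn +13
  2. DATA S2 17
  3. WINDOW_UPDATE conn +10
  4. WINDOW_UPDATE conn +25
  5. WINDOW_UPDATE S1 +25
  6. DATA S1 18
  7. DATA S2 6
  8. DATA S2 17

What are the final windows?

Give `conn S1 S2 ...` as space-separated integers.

Op 1: conn=39 S1=26 S2=26 S3=26 blocked=[]
Op 2: conn=22 S1=26 S2=9 S3=26 blocked=[]
Op 3: conn=32 S1=26 S2=9 S3=26 blocked=[]
Op 4: conn=57 S1=26 S2=9 S3=26 blocked=[]
Op 5: conn=57 S1=51 S2=9 S3=26 blocked=[]
Op 6: conn=39 S1=33 S2=9 S3=26 blocked=[]
Op 7: conn=33 S1=33 S2=3 S3=26 blocked=[]
Op 8: conn=16 S1=33 S2=-14 S3=26 blocked=[2]

Answer: 16 33 -14 26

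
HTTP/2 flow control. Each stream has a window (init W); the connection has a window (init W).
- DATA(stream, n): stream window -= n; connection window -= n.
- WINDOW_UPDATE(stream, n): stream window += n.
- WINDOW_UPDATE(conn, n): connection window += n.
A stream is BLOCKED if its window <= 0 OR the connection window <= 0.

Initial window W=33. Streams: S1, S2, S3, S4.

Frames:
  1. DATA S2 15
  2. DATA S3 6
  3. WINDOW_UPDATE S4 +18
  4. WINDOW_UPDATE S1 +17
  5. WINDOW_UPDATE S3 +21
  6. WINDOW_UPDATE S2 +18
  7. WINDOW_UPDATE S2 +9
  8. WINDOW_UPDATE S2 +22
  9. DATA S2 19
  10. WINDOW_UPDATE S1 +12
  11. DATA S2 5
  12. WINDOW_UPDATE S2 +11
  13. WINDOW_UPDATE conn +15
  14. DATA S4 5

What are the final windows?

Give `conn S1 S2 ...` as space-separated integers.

Op 1: conn=18 S1=33 S2=18 S3=33 S4=33 blocked=[]
Op 2: conn=12 S1=33 S2=18 S3=27 S4=33 blocked=[]
Op 3: conn=12 S1=33 S2=18 S3=27 S4=51 blocked=[]
Op 4: conn=12 S1=50 S2=18 S3=27 S4=51 blocked=[]
Op 5: conn=12 S1=50 S2=18 S3=48 S4=51 blocked=[]
Op 6: conn=12 S1=50 S2=36 S3=48 S4=51 blocked=[]
Op 7: conn=12 S1=50 S2=45 S3=48 S4=51 blocked=[]
Op 8: conn=12 S1=50 S2=67 S3=48 S4=51 blocked=[]
Op 9: conn=-7 S1=50 S2=48 S3=48 S4=51 blocked=[1, 2, 3, 4]
Op 10: conn=-7 S1=62 S2=48 S3=48 S4=51 blocked=[1, 2, 3, 4]
Op 11: conn=-12 S1=62 S2=43 S3=48 S4=51 blocked=[1, 2, 3, 4]
Op 12: conn=-12 S1=62 S2=54 S3=48 S4=51 blocked=[1, 2, 3, 4]
Op 13: conn=3 S1=62 S2=54 S3=48 S4=51 blocked=[]
Op 14: conn=-2 S1=62 S2=54 S3=48 S4=46 blocked=[1, 2, 3, 4]

Answer: -2 62 54 48 46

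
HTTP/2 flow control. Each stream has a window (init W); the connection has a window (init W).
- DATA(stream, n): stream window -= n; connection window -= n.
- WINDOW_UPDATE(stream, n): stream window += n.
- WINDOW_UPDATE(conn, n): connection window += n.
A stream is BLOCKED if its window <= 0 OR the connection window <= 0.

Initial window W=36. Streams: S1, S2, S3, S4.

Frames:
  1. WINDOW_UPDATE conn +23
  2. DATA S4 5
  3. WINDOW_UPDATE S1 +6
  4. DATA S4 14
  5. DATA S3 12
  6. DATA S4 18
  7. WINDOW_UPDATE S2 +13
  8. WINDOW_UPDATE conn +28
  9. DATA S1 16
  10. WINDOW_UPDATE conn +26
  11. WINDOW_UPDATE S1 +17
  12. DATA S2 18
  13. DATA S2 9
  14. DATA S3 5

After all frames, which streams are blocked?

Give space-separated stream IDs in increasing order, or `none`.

Op 1: conn=59 S1=36 S2=36 S3=36 S4=36 blocked=[]
Op 2: conn=54 S1=36 S2=36 S3=36 S4=31 blocked=[]
Op 3: conn=54 S1=42 S2=36 S3=36 S4=31 blocked=[]
Op 4: conn=40 S1=42 S2=36 S3=36 S4=17 blocked=[]
Op 5: conn=28 S1=42 S2=36 S3=24 S4=17 blocked=[]
Op 6: conn=10 S1=42 S2=36 S3=24 S4=-1 blocked=[4]
Op 7: conn=10 S1=42 S2=49 S3=24 S4=-1 blocked=[4]
Op 8: conn=38 S1=42 S2=49 S3=24 S4=-1 blocked=[4]
Op 9: conn=22 S1=26 S2=49 S3=24 S4=-1 blocked=[4]
Op 10: conn=48 S1=26 S2=49 S3=24 S4=-1 blocked=[4]
Op 11: conn=48 S1=43 S2=49 S3=24 S4=-1 blocked=[4]
Op 12: conn=30 S1=43 S2=31 S3=24 S4=-1 blocked=[4]
Op 13: conn=21 S1=43 S2=22 S3=24 S4=-1 blocked=[4]
Op 14: conn=16 S1=43 S2=22 S3=19 S4=-1 blocked=[4]

Answer: S4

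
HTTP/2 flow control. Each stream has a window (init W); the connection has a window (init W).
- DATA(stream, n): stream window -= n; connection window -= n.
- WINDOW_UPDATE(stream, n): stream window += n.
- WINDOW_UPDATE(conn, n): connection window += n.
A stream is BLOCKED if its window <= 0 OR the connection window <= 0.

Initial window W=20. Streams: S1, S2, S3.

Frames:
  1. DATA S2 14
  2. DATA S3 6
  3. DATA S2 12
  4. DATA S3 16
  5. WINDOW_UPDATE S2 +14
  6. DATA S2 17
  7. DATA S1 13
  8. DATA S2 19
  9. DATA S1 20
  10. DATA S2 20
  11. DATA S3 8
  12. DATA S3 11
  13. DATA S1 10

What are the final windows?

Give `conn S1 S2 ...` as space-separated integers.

Answer: -146 -23 -48 -21

Derivation:
Op 1: conn=6 S1=20 S2=6 S3=20 blocked=[]
Op 2: conn=0 S1=20 S2=6 S3=14 blocked=[1, 2, 3]
Op 3: conn=-12 S1=20 S2=-6 S3=14 blocked=[1, 2, 3]
Op 4: conn=-28 S1=20 S2=-6 S3=-2 blocked=[1, 2, 3]
Op 5: conn=-28 S1=20 S2=8 S3=-2 blocked=[1, 2, 3]
Op 6: conn=-45 S1=20 S2=-9 S3=-2 blocked=[1, 2, 3]
Op 7: conn=-58 S1=7 S2=-9 S3=-2 blocked=[1, 2, 3]
Op 8: conn=-77 S1=7 S2=-28 S3=-2 blocked=[1, 2, 3]
Op 9: conn=-97 S1=-13 S2=-28 S3=-2 blocked=[1, 2, 3]
Op 10: conn=-117 S1=-13 S2=-48 S3=-2 blocked=[1, 2, 3]
Op 11: conn=-125 S1=-13 S2=-48 S3=-10 blocked=[1, 2, 3]
Op 12: conn=-136 S1=-13 S2=-48 S3=-21 blocked=[1, 2, 3]
Op 13: conn=-146 S1=-23 S2=-48 S3=-21 blocked=[1, 2, 3]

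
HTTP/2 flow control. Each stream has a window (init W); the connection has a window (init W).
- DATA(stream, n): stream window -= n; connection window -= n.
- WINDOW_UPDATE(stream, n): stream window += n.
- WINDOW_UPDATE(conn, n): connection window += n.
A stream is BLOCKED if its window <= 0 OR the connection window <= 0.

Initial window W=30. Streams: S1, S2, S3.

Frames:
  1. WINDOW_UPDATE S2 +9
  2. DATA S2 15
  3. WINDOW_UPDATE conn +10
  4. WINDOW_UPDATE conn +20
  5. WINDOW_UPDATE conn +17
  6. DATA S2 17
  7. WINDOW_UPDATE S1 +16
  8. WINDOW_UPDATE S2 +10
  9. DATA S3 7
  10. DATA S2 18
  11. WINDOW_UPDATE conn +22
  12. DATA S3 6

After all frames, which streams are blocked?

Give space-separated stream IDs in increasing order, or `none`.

Op 1: conn=30 S1=30 S2=39 S3=30 blocked=[]
Op 2: conn=15 S1=30 S2=24 S3=30 blocked=[]
Op 3: conn=25 S1=30 S2=24 S3=30 blocked=[]
Op 4: conn=45 S1=30 S2=24 S3=30 blocked=[]
Op 5: conn=62 S1=30 S2=24 S3=30 blocked=[]
Op 6: conn=45 S1=30 S2=7 S3=30 blocked=[]
Op 7: conn=45 S1=46 S2=7 S3=30 blocked=[]
Op 8: conn=45 S1=46 S2=17 S3=30 blocked=[]
Op 9: conn=38 S1=46 S2=17 S3=23 blocked=[]
Op 10: conn=20 S1=46 S2=-1 S3=23 blocked=[2]
Op 11: conn=42 S1=46 S2=-1 S3=23 blocked=[2]
Op 12: conn=36 S1=46 S2=-1 S3=17 blocked=[2]

Answer: S2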